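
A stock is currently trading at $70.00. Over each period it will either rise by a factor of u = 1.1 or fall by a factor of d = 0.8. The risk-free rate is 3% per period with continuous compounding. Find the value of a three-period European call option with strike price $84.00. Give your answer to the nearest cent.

Risk-neutral probability p = (e^0.03 − 0.8)/(1.1 − 0.8) = 0.2305/0.3000 = 0.7682
Terminal stock prices: S_uuu = 93.17, S_uud = 67.76, S_udd = 49.28, S_ddd = 35.84
Terminal payoffs (S − K): max(9.17, 0) = 9.17, max(-16.24, 0) = 0, max(-34.72, 0) = 0, max(-48.16, 0) = 0
Node uu (S = 84.7): V_uu = e^(−0.03)·[0.7682·9.1700 + 0.2318·0.0000] = 6.8360
Node ud (S = 61.6): V_ud = e^(−0.03)·[0.7682·0.0000 + 0.2318·0.0000] = 0.0000
Node dd (S = 44.8): V_dd = e^(−0.03)·[0.7682·0.0000 + 0.2318·0.0000] = 0.0000
Node u (S = 77): V_u = e^(−0.03)·[0.7682·6.8360 + 0.2318·0.0000] = 5.0961
Node d (S = 56): V_d = e^(−0.03)·[0.7682·0.0000 + 0.2318·0.0000] = 0.0000
Node 0 (S = 70): V_0 = e^(−0.03)·[0.7682·5.0961 + 0.2318·0.0000] = 3.7990

$3.80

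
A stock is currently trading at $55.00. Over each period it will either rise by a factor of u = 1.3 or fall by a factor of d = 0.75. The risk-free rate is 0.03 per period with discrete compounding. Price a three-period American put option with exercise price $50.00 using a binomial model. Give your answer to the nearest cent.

$6.53

Risk-neutral probability p = (1 + 0.03 − 0.75)/(1.3 − 0.75) = 0.2800/0.5500 = 0.5091
Terminal stock prices: S_uuu = 120.8, S_uud = 69.71, S_udd = 40.22, S_ddd = 23.2
Terminal payoffs (K − S): max(-70.84, 0) = 0, max(-19.71, 0) = 0, max(9.781, 0) = 9.781, max(26.8, 0) = 26.8
Node uu (S = 92.95): continuation = 1/1.03·[0.5091·0.0000 + 0.4909·0.0000] = 0.0000; exercise value = 0.0000 ≤ continuation, so V_uu = 0.0000
Node ud (S = 53.62): continuation = 1/1.03·[0.5091·0.0000 + 0.4909·9.7812] = 4.6618; exercise value = 0.0000 ≤ continuation, so V_ud = 4.6618
Node dd (S = 30.94): continuation = 1/1.03·[0.5091·9.7812 + 0.4909·26.7969] = 17.6062; exercise value = 19.0625 > continuation, so V_dd = 19.0625 (exercise)
Node u (S = 71.5): continuation = 1/1.03·[0.5091·0.0000 + 0.4909·4.6618] = 2.2219; exercise value = 0.0000 ≤ continuation, so V_u = 2.2219
Node d (S = 41.25): continuation = 1/1.03·[0.5091·4.6618 + 0.4909·19.0625] = 11.3896; exercise value = 8.7500 ≤ continuation, so V_d = 11.3896
Node 0 (S = 55): continuation = 1/1.03·[0.5091·2.2219 + 0.4909·11.3896] = 6.5266; exercise value = 0.0000 ≤ continuation, so V_0 = 6.5266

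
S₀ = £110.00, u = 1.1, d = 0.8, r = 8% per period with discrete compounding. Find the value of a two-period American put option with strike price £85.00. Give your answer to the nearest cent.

£0.06

Risk-neutral probability p = (1 + 0.08 − 0.8)/(1.1 − 0.8) = 0.2800/0.3000 = 0.9333
Terminal stock prices: S_uu = 133.1, S_ud = 96.8, S_dd = 70.4
Terminal payoffs (K − S): max(-48.1, 0) = 0, max(-11.8, 0) = 0, max(14.6, 0) = 14.6
Node u (S = 121): continuation = 1/1.08·[0.9333·0.0000 + 0.0667·0.0000] = 0.0000; exercise value = 0.0000 ≤ continuation, so V_u = 0.0000
Node d (S = 88): continuation = 1/1.08·[0.9333·0.0000 + 0.0667·14.6000] = 0.9012; exercise value = 0.0000 ≤ continuation, so V_d = 0.9012
Node 0 (S = 110): continuation = 1/1.08·[0.9333·0.0000 + 0.0667·0.9012] = 0.0556; exercise value = 0.0000 ≤ continuation, so V_0 = 0.0556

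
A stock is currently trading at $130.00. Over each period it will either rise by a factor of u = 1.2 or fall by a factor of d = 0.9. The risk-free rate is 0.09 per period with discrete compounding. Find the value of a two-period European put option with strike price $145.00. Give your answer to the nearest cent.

$6.29

Risk-neutral probability p = (1 + 0.09 − 0.9)/(1.2 − 0.9) = 0.1900/0.3000 = 0.6333
Terminal stock prices: S_uu = 187.2, S_ud = 140.4, S_dd = 105.3
Terminal payoffs (K − S): max(-42.2, 0) = 0, max(4.6, 0) = 4.6, max(39.7, 0) = 39.7
Node u (S = 156): V_u = 1/1.09·[0.6333·0.0000 + 0.3667·4.6000] = 1.5474
Node d (S = 117): V_d = 1/1.09·[0.6333·4.6000 + 0.3667·39.7000] = 16.0275
Node 0 (S = 130): V_0 = 1/1.09·[0.6333·1.5474 + 0.3667·16.0275] = 6.2906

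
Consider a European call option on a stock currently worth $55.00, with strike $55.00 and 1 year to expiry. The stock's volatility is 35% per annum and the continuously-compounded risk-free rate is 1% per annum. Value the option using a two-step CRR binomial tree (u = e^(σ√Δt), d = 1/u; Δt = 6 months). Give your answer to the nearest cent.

$7.01

CRR parameters: u = e^(σ√Δt) = e^(0.35·√0.5) = 1.2808, d = 1/u = 0.7808
Per-period rate: rΔt = 0.01·0.5 = 0.005, so R = e^0.005 = 1.0050
Risk-neutral probability p = (e^0.005 − 0.7808)/(1.2808 − 0.7808) = 0.2243/0.5000 = 0.4485
Terminal stock prices: S_uu = 90.23, S_ud = 55, S_dd = 33.53
Terminal payoffs (S − K): max(35.23, 0) = 35.23, max(0, 0) = 0, max(-21.47, 0) = 0
Node u (S = 70.44): V_u = e^(−0.005)·[0.4485·35.2251 + 0.5515·0.0000] = 15.7185
Node d (S = 42.94): V_d = e^(−0.005)·[0.4485·0.0000 + 0.5515·0.0000] = 0.0000
Node 0 (S = 55): V_0 = e^(−0.005)·[0.4485·15.7185 + 0.5515·0.0000] = 7.0141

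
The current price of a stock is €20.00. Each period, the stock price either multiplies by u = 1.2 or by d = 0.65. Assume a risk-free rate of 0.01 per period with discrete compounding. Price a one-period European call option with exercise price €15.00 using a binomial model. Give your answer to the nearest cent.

Risk-neutral probability p = (1 + 0.01 − 0.65)/(1.2 − 0.65) = 0.3600/0.5500 = 0.6545
Terminal stock prices: S_u = 24, S_d = 13
Terminal payoffs (S − K): max(9, 0) = 9, max(-2, 0) = 0
Node 0 (S = 20): V_0 = 1/1.01·[0.6545·9.0000 + 0.3455·0.0000] = 5.8326

€5.83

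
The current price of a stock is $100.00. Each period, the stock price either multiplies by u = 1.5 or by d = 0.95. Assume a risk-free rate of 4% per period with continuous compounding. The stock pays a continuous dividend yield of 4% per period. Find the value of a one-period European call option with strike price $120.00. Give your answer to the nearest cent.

Per-period risk-free factor R = e^0.04 = 1.0408; dividend-adjusted growth = e^(0.04−0.04) = 1.0000.
Risk-neutral probability p = (1.0000 − 0.95)/(1.5 − 0.95) = 0.0500/0.5500 = 0.0909
Terminal stock prices: S_u = 150, S_d = 95
Terminal payoffs (S − K): max(30, 0) = 30, max(-25, 0) = 0
Node 0 (S = 100): V_0 = e^(−0.04)·[0.0909·30.0000 + 0.9091·0.0000] = 2.6203

$2.62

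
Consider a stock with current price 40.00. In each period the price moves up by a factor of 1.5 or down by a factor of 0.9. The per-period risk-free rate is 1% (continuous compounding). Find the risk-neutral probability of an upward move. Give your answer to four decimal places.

Risk-neutral probability p = (e^0.01 − 0.9)/(1.5 − 0.9) = 0.1101/0.6000 = 0.1834

p = 0.1834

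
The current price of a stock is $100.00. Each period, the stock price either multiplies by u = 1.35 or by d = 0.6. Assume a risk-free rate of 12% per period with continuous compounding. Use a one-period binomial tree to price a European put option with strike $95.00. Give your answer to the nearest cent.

$9.21

Risk-neutral probability p = (e^0.12 − 0.6)/(1.35 − 0.6) = 0.5275/0.7500 = 0.7033
Terminal stock prices: S_u = 135, S_d = 60
Terminal payoffs (K − S): max(-40, 0) = 0, max(35, 0) = 35
Node 0 (S = 100): V_0 = e^(−0.12)·[0.7033·0.0000 + 0.2967·35.0000] = 9.2093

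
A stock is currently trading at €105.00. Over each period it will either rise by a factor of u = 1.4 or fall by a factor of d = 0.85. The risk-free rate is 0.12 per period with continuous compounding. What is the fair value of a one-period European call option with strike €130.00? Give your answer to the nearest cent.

€7.61

Risk-neutral probability p = (e^0.12 − 0.85)/(1.4 − 0.85) = 0.2775/0.5500 = 0.5045
Terminal stock prices: S_u = 147, S_d = 89.25
Terminal payoffs (S − K): max(17, 0) = 17, max(-40.75, 0) = 0
Node 0 (S = 105): V_0 = e^(−0.12)·[0.5045·17.0000 + 0.4955·0.0000] = 7.6073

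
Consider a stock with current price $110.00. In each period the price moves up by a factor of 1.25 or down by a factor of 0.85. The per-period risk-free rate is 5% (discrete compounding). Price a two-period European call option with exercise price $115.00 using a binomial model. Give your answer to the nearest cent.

$13.75

Risk-neutral probability p = (1 + 0.05 − 0.85)/(1.25 − 0.85) = 0.2000/0.4000 = 0.5000
Terminal stock prices: S_uu = 171.9, S_ud = 116.9, S_dd = 79.47
Terminal payoffs (S − K): max(56.88, 0) = 56.88, max(1.875, 0) = 1.875, max(-35.53, 0) = 0
Node u (S = 137.5): V_u = 1/1.05·[0.5000·56.8750 + 0.5000·1.8750] = 27.9762
Node d (S = 93.5): V_d = 1/1.05·[0.5000·1.8750 + 0.5000·0.0000] = 0.8929
Node 0 (S = 110): V_0 = 1/1.05·[0.5000·27.9762 + 0.5000·0.8929] = 13.7472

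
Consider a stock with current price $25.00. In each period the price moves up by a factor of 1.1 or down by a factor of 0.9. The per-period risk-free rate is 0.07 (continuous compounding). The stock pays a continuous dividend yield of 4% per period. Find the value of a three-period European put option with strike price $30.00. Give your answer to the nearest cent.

Per-period risk-free factor R = e^0.07 = 1.0725; dividend-adjusted growth = e^(0.07−0.04) = 1.0305.
Risk-neutral probability p = (1.0305 − 0.9)/(1.1 − 0.9) = 0.1305/0.2000 = 0.6523
Terminal stock prices: S_uuu = 33.28, S_uud = 27.23, S_udd = 22.28, S_ddd = 18.23
Terminal payoffs (K − S): max(-3.275, 0) = 0, max(2.775, 0) = 2.775, max(7.725, 0) = 7.725, max(11.77, 0) = 11.77
Node uu (S = 30.25): V_uu = e^(−0.07)·[0.6523·0.0000 + 0.3477·2.7750] = 0.8997
Node ud (S = 24.75): V_ud = e^(−0.07)·[0.6523·2.7750 + 0.3477·7.7250] = 4.1923
Node dd (S = 20.25): V_dd = e^(−0.07)·[0.6523·7.7250 + 0.3477·11.7750] = 8.5158
Node u (S = 27.5): V_u = e^(−0.07)·[0.6523·0.8997 + 0.3477·4.1923] = 1.9064
Node d (S = 22.5): V_d = e^(−0.07)·[0.6523·4.1923 + 0.3477·8.5158] = 5.3106
Node 0 (S = 25): V_0 = e^(−0.07)·[0.6523·1.9064 + 0.3477·5.3106] = 2.8812

$2.88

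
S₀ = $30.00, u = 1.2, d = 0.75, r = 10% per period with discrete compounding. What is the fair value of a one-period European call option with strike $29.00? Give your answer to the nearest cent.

Risk-neutral probability p = (1 + 0.1 − 0.75)/(1.2 − 0.75) = 0.3500/0.4500 = 0.7778
Terminal stock prices: S_u = 36, S_d = 22.5
Terminal payoffs (S − K): max(7, 0) = 7, max(-6.5, 0) = 0
Node 0 (S = 30): V_0 = 1/1.1·[0.7778·7.0000 + 0.2222·0.0000] = 4.9495

$4.95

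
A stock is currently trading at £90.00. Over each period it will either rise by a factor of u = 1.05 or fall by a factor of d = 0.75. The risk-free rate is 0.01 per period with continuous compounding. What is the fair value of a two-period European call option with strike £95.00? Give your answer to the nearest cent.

Risk-neutral probability p = (e^0.01 − 0.75)/(1.05 − 0.75) = 0.2601/0.3000 = 0.8668
Terminal stock prices: S_uu = 99.23, S_ud = 70.88, S_dd = 50.62
Terminal payoffs (S − K): max(4.225, 0) = 4.225, max(-24.12, 0) = 0, max(-44.38, 0) = 0
Node u (S = 94.5): V_u = e^(−0.01)·[0.8668·4.2250 + 0.1332·0.0000] = 3.6259
Node d (S = 67.5): V_d = e^(−0.01)·[0.8668·0.0000 + 0.1332·0.0000] = 0.0000
Node 0 (S = 90): V_0 = e^(−0.01)·[0.8668·3.6259 + 0.1332·0.0000] = 3.1118

£3.11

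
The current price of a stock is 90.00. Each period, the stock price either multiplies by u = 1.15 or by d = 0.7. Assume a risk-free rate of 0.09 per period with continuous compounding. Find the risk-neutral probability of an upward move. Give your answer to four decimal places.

Risk-neutral probability p = (e^0.09 − 0.7)/(1.15 − 0.7) = 0.3942/0.4500 = 0.8759

p = 0.8759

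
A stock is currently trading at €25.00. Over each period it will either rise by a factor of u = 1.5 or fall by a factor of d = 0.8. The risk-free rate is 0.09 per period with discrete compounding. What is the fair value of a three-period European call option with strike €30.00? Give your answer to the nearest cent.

€6.48

Risk-neutral probability p = (1 + 0.09 − 0.8)/(1.5 − 0.8) = 0.2900/0.7000 = 0.4143
Terminal stock prices: S_uuu = 84.38, S_uud = 45, S_udd = 24, S_ddd = 12.8
Terminal payoffs (S − K): max(54.38, 0) = 54.38, max(15, 0) = 15, max(-6, 0) = 0, max(-17.2, 0) = 0
Node uu (S = 56.25): V_uu = 1/1.09·[0.4143·54.3750 + 0.5857·15.0000] = 28.7271
Node ud (S = 30): V_ud = 1/1.09·[0.4143·15.0000 + 0.5857·0.0000] = 5.7012
Node dd (S = 16): V_dd = 1/1.09·[0.4143·0.0000 + 0.5857·0.0000] = 0.0000
Node u (S = 37.5): V_u = 1/1.09·[0.4143·28.7271 + 0.5857·5.7012] = 13.9821
Node d (S = 20): V_d = 1/1.09·[0.4143·5.7012 + 0.5857·0.0000] = 2.1669
Node 0 (S = 25): V_0 = 1/1.09·[0.4143·13.9821 + 0.5857·2.1669] = 6.4787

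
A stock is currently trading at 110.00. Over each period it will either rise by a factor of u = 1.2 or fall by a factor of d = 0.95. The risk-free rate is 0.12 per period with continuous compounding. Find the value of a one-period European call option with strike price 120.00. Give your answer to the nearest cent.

7.56

Risk-neutral probability p = (e^0.12 − 0.95)/(1.2 − 0.95) = 0.1775/0.2500 = 0.7100
Terminal stock prices: S_u = 132, S_d = 104.5
Terminal payoffs (S − K): max(12, 0) = 12, max(-15.5, 0) = 0
Node 0 (S = 110): V_0 = e^(−0.12)·[0.7100·12.0000 + 0.2900·0.0000] = 7.5564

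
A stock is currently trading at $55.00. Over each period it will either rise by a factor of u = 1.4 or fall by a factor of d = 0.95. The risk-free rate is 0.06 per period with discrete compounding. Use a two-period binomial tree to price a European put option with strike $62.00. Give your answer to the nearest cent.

Risk-neutral probability p = (1 + 0.06 − 0.95)/(1.4 − 0.95) = 0.1100/0.4500 = 0.2444
Terminal stock prices: S_uu = 107.8, S_ud = 73.15, S_dd = 49.64
Terminal payoffs (K − S): max(-45.8, 0) = 0, max(-11.15, 0) = 0, max(12.36, 0) = 12.36
Node u (S = 77): V_u = 1/1.06·[0.2444·0.0000 + 0.7556·0.0000] = 0.0000
Node d (S = 52.25): V_d = 1/1.06·[0.2444·0.0000 + 0.7556·12.3625] = 8.8118
Node 0 (S = 55): V_0 = 1/1.06·[0.2444·0.0000 + 0.7556·8.8118] = 6.2810

$6.28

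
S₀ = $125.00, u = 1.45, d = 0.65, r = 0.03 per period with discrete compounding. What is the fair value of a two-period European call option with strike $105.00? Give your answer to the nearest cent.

$39.59

Risk-neutral probability p = (1 + 0.03 − 0.65)/(1.45 − 0.65) = 0.3800/0.8000 = 0.4750
Terminal stock prices: S_uu = 262.8, S_ud = 117.8, S_dd = 52.81
Terminal payoffs (S − K): max(157.8, 0) = 157.8, max(12.81, 0) = 12.81, max(-52.19, 0) = 0
Node u (S = 181.2): V_u = 1/1.03·[0.4750·157.8125 + 0.5250·12.8125] = 79.3083
Node d (S = 81.25): V_d = 1/1.03·[0.4750·12.8125 + 0.5250·0.0000] = 5.9087
Node 0 (S = 125): V_0 = 1/1.03·[0.4750·79.3083 + 0.5250·5.9087] = 39.5859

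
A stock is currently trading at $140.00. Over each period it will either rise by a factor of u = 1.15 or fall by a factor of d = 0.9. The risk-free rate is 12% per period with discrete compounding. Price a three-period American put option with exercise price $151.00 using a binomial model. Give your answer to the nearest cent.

$11.00

Risk-neutral probability p = (1 + 0.12 − 0.9)/(1.15 − 0.9) = 0.2200/0.2500 = 0.8800
Terminal stock prices: S_uuu = 212.9, S_uud = 166.6, S_udd = 130.4, S_ddd = 102.1
Terminal payoffs (K − S): max(-61.92, 0) = 0, max(-15.63, 0) = 0, max(20.59, 0) = 20.59, max(48.94, 0) = 48.94
Node uu (S = 185.1): continuation = 1/1.12·[0.8800·0.0000 + 0.1200·0.0000] = 0.0000; exercise value = 0.0000 ≤ continuation, so V_uu = 0.0000
Node ud (S = 144.9): continuation = 1/1.12·[0.8800·0.0000 + 0.1200·20.5900] = 2.2061; exercise value = 6.1000 > continuation, so V_ud = 6.1000 (exercise)
Node dd (S = 113.4): continuation = 1/1.12·[0.8800·20.5900 + 0.1200·48.9400] = 21.4214; exercise value = 37.6000 > continuation, so V_dd = 37.6000 (exercise)
Node u (S = 161): continuation = 1/1.12·[0.8800·0.0000 + 0.1200·6.1000] = 0.6536; exercise value = 0.0000 ≤ continuation, so V_u = 0.6536
Node d (S = 126): continuation = 1/1.12·[0.8800·6.1000 + 0.1200·37.6000] = 8.8214; exercise value = 25.0000 > continuation, so V_d = 25.0000 (exercise)
Node 0 (S = 140): continuation = 1/1.12·[0.8800·0.6536 + 0.1200·25.0000] = 3.1921; exercise value = 11.0000 > continuation, so V_0 = 11.0000 (exercise)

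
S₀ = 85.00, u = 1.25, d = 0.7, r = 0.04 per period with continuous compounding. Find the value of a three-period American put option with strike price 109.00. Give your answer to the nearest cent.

27.70

Risk-neutral probability p = (e^0.04 − 0.7)/(1.25 − 0.7) = 0.3408/0.5500 = 0.6197
Terminal stock prices: S_uuu = 166, S_uud = 92.97, S_udd = 52.06, S_ddd = 29.15
Terminal payoffs (K − S): max(-57.02, 0) = 0, max(16.03, 0) = 16.03, max(56.94, 0) = 56.94, max(79.84, 0) = 79.84
Node uu (S = 132.8): continuation = e^(−0.04)·[0.6197·0.0000 + 0.3803·16.0312] = 5.8583; exercise value = 0.0000 ≤ continuation, so V_uu = 5.8583
Node ud (S = 74.38): continuation = e^(−0.04)·[0.6197·16.0312 + 0.3803·56.9375] = 30.3510; exercise value = 34.6250 > continuation, so V_ud = 34.6250 (exercise)
Node dd (S = 41.65): continuation = e^(−0.04)·[0.6197·56.9375 + 0.3803·79.8450] = 63.0760; exercise value = 67.3500 > continuation, so V_dd = 67.3500 (exercise)
Node u (S = 106.2): continuation = e^(−0.04)·[0.6197·5.8583 + 0.3803·34.6250] = 16.1408; exercise value = 2.7500 ≤ continuation, so V_u = 16.1408
Node d (S = 59.5): continuation = e^(−0.04)·[0.6197·34.6250 + 0.3803·67.3500] = 45.2260; exercise value = 49.5000 > continuation, so V_d = 49.5000 (exercise)
Node 0 (S = 85): continuation = e^(−0.04)·[0.6197·16.1408 + 0.3803·49.5000] = 27.6984; exercise value = 24.0000 ≤ continuation, so V_0 = 27.6984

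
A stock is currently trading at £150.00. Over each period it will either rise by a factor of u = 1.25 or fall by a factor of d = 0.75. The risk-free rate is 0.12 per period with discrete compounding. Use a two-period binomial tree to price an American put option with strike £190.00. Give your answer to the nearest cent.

£40.00

Risk-neutral probability p = (1 + 0.12 − 0.75)/(1.25 − 0.75) = 0.3700/0.5000 = 0.7400
Terminal stock prices: S_uu = 234.4, S_ud = 140.6, S_dd = 84.38
Terminal payoffs (K − S): max(-44.38, 0) = 0, max(49.38, 0) = 49.38, max(105.6, 0) = 105.6
Node u (S = 187.5): continuation = 1/1.12·[0.7400·0.0000 + 0.2600·49.3750] = 11.4621; exercise value = 2.5000 ≤ continuation, so V_u = 11.4621
Node d (S = 112.5): continuation = 1/1.12·[0.7400·49.3750 + 0.2600·105.6250] = 57.1429; exercise value = 77.5000 > continuation, so V_d = 77.5000 (exercise)
Node 0 (S = 150): continuation = 1/1.12·[0.7400·11.4621 + 0.2600·77.5000] = 25.5642; exercise value = 40.0000 > continuation, so V_0 = 40.0000 (exercise)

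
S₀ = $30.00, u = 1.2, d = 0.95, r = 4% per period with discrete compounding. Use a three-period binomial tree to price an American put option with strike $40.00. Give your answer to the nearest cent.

Risk-neutral probability p = (1 + 0.04 − 0.95)/(1.2 − 0.95) = 0.0900/0.2500 = 0.3600
Terminal stock prices: S_uuu = 51.84, S_uud = 41.04, S_udd = 32.49, S_ddd = 25.72
Terminal payoffs (K − S): max(-11.84, 0) = 0, max(-1.04, 0) = 0, max(7.51, 0) = 7.51, max(14.28, 0) = 14.28
Node uu (S = 43.2): continuation = 1/1.04·[0.3600·0.0000 + 0.6400·0.0000] = 0.0000; exercise value = 0.0000 ≤ continuation, so V_uu = 0.0000
Node ud (S = 34.2): continuation = 1/1.04·[0.3600·0.0000 + 0.6400·7.5100] = 4.6215; exercise value = 5.8000 > continuation, so V_ud = 5.8000 (exercise)
Node dd (S = 27.07): continuation = 1/1.04·[0.3600·7.5100 + 0.6400·14.2788] = 11.3865; exercise value = 12.9250 > continuation, so V_dd = 12.9250 (exercise)
Node u (S = 36): continuation = 1/1.04·[0.3600·0.0000 + 0.6400·5.8000] = 3.5692; exercise value = 4.0000 > continuation, so V_u = 4.0000 (exercise)
Node d (S = 28.5): continuation = 1/1.04·[0.3600·5.8000 + 0.6400·12.9250] = 9.9615; exercise value = 11.5000 > continuation, so V_d = 11.5000 (exercise)
Node 0 (S = 30): continuation = 1/1.04·[0.3600·4.0000 + 0.6400·11.5000] = 8.4615; exercise value = 10.0000 > continuation, so V_0 = 10.0000 (exercise)

$10.00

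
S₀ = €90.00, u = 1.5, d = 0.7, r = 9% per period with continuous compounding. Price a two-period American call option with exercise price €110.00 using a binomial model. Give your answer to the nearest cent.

€18.76

Risk-neutral probability p = (e^0.09 − 0.7)/(1.5 − 0.7) = 0.3942/0.8000 = 0.4927
Terminal stock prices: S_uu = 202.5, S_ud = 94.5, S_dd = 44.1
Terminal payoffs (S − K): max(92.5, 0) = 92.5, max(-15.5, 0) = 0, max(-65.9, 0) = 0
Node u (S = 135): continuation = e^(−0.09)·[0.4927·92.5000 + 0.5073·0.0000] = 41.6537; exercise value = 25.0000 ≤ continuation, so V_u = 41.6537
Node d (S = 63): continuation = e^(−0.09)·[0.4927·0.0000 + 0.5073·0.0000] = 0.0000; exercise value = 0.0000 ≤ continuation, so V_d = 0.0000
Node 0 (S = 90): continuation = e^(−0.09)·[0.4927·41.6537 + 0.5073·0.0000] = 18.7571; exercise value = 0.0000 ≤ continuation, so V_0 = 18.7571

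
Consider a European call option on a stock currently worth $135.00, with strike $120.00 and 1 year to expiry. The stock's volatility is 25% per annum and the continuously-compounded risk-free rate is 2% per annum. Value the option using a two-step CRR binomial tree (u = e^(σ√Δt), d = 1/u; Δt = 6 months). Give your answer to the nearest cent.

$23.95

CRR parameters: u = e^(σ√Δt) = e^(0.25·√0.5) = 1.1934, d = 1/u = 0.8380
Per-period rate: rΔt = 0.02·0.5 = 0.01, so R = e^0.01 = 1.0101
Risk-neutral probability p = (e^0.01 − 0.8380)/(1.1934 − 0.8380) = 0.1721/0.3554 = 0.4842
Terminal stock prices: S_uu = 192.3, S_ud = 135, S_dd = 94.8
Terminal payoffs (S − K): max(72.26, 0) = 72.26, max(15, 0) = 15, max(-25.2, 0) = 0
Node u (S = 161.1): V_u = e^(−0.01)·[0.4842·72.2561 + 0.5158·15.0000] = 42.2982
Node d (S = 113.1): V_d = e^(−0.01)·[0.4842·15.0000 + 0.5158·0.0000] = 7.1907
Node 0 (S = 135): V_0 = e^(−0.01)·[0.4842·42.2982 + 0.5158·7.1907] = 23.9491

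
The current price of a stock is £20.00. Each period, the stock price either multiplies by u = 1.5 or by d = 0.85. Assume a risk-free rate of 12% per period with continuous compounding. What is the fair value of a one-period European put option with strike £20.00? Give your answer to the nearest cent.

£1.52

Risk-neutral probability p = (e^0.12 − 0.85)/(1.5 − 0.85) = 0.2775/0.6500 = 0.4269
Terminal stock prices: S_u = 30, S_d = 17
Terminal payoffs (K − S): max(-10, 0) = 0, max(3, 0) = 3
Node 0 (S = 20): V_0 = e^(−0.12)·[0.4269·0.0000 + 0.5731·3.0000] = 1.5248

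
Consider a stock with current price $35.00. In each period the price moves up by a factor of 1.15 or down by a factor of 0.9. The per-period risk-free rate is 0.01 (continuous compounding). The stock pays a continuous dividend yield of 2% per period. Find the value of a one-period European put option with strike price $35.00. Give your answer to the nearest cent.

Per-period risk-free factor R = e^0.01 = 1.0101; dividend-adjusted growth = e^(0.01−0.02) = 0.9900.
Risk-neutral probability p = (0.9900 − 0.9)/(1.15 − 0.9) = 0.0900/0.2500 = 0.3602
Terminal stock prices: S_u = 40.25, S_d = 31.5
Terminal payoffs (K − S): max(-5.25, 0) = 0, max(3.5, 0) = 3.5
Node 0 (S = 35): V_0 = e^(−0.01)·[0.3602·0.0000 + 0.6398·3.5000] = 2.2170

$2.22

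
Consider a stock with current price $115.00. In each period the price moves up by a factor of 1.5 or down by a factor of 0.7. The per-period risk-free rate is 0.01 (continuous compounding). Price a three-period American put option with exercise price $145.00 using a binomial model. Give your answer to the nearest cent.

Risk-neutral probability p = (e^0.01 − 0.7)/(1.5 − 0.7) = 0.3101/0.8000 = 0.3876
Terminal stock prices: S_uuu = 388.1, S_uud = 181.1, S_udd = 84.52, S_ddd = 39.44
Terminal payoffs (K − S): max(-243.1, 0) = 0, max(-36.12, 0) = 0, max(60.48, 0) = 60.48, max(105.6, 0) = 105.6
Node uu (S = 258.8): continuation = e^(−0.01)·[0.3876·0.0000 + 0.6124·0.0000] = 0.0000; exercise value = 0.0000 ≤ continuation, so V_uu = 0.0000
Node ud (S = 120.7): continuation = e^(−0.01)·[0.3876·0.0000 + 0.6124·60.4750] = 36.6686; exercise value = 24.2500 ≤ continuation, so V_ud = 36.6686
Node dd (S = 56.35): continuation = e^(−0.01)·[0.3876·60.4750 + 0.6124·105.5550] = 87.2072; exercise value = 88.6500 > continuation, so V_dd = 88.6500 (exercise)
Node u (S = 172.5): continuation = e^(−0.01)·[0.3876·0.0000 + 0.6124·36.6686] = 22.2338; exercise value = 0.0000 ≤ continuation, so V_u = 22.2338
Node d (S = 80.5): continuation = e^(−0.01)·[0.3876·36.6686 + 0.6124·88.6500] = 67.8223; exercise value = 64.5000 ≤ continuation, so V_d = 67.8223
Node 0 (S = 115): continuation = e^(−0.01)·[0.3876·22.2338 + 0.6124·67.8223] = 49.6549; exercise value = 30.0000 ≤ continuation, so V_0 = 49.6549

$49.65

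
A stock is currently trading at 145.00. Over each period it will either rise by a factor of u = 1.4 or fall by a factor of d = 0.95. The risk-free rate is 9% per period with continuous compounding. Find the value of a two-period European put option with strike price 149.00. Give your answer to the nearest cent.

7.00

Risk-neutral probability p = (e^0.09 − 0.95)/(1.4 − 0.95) = 0.1442/0.4500 = 0.3204
Terminal stock prices: S_uu = 284.2, S_ud = 192.8, S_dd = 130.9
Terminal payoffs (K − S): max(-135.2, 0) = 0, max(-43.85, 0) = 0, max(18.14, 0) = 18.14
Node u (S = 203): V_u = e^(−0.09)·[0.3204·0.0000 + 0.6796·0.0000] = 0.0000
Node d (S = 137.8): V_d = e^(−0.09)·[0.3204·0.0000 + 0.6796·18.1375] = 11.2656
Node 0 (S = 145): V_0 = e^(−0.09)·[0.3204·0.0000 + 0.6796·11.2656] = 6.9973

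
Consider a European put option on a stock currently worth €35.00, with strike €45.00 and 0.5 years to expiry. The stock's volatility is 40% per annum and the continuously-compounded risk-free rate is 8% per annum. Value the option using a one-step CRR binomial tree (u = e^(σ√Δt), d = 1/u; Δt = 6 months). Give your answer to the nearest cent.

CRR parameters: u = e^(σ√Δt) = e^(0.4·√0.5) = 1.3269, d = 1/u = 0.7536
Per-period rate: rΔt = 0.08·0.5 = 0.04, so R = e^0.04 = 1.0408
Risk-neutral probability p = (e^0.04 − 0.7536)/(1.3269 − 0.7536) = 0.2872/0.5733 = 0.5009
Terminal stock prices: S_u = 46.44, S_d = 26.38
Terminal payoffs (K − S): max(-1.441, 0) = 0, max(18.62, 0) = 18.62
Node 0 (S = 35): V_0 = e^(−0.04)·[0.5009·0.0000 + 0.4991·18.6227] = 8.9293

€8.93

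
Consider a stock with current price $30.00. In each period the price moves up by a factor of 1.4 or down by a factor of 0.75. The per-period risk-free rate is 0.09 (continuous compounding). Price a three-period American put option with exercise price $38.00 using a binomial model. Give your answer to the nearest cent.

$8.02

Risk-neutral probability p = (e^0.09 − 0.75)/(1.4 − 0.75) = 0.3442/0.6500 = 0.5295
Terminal stock prices: S_uuu = 82.32, S_uud = 44.1, S_udd = 23.62, S_ddd = 12.66
Terminal payoffs (K − S): max(-44.32, 0) = 0, max(-6.1, 0) = 0, max(14.38, 0) = 14.38, max(25.34, 0) = 25.34
Node uu (S = 58.8): continuation = e^(−0.09)·[0.5295·0.0000 + 0.4705·0.0000] = 0.0000; exercise value = 0.0000 ≤ continuation, so V_uu = 0.0000
Node ud (S = 31.5): continuation = e^(−0.09)·[0.5295·0.0000 + 0.4705·14.3750] = 6.1813; exercise value = 6.5000 > continuation, so V_ud = 6.5000 (exercise)
Node dd (S = 16.88): continuation = e^(−0.09)·[0.5295·14.3750 + 0.4705·25.3438] = 17.8544; exercise value = 21.1250 > continuation, so V_dd = 21.1250 (exercise)
Node u (S = 42): continuation = e^(−0.09)·[0.5295·0.0000 + 0.4705·6.5000] = 2.7950; exercise value = 0.0000 ≤ continuation, so V_u = 2.7950
Node d (S = 22.5): continuation = e^(−0.09)·[0.5295·6.5000 + 0.4705·21.1250] = 12.2294; exercise value = 15.5000 > continuation, so V_d = 15.5000 (exercise)
Node 0 (S = 30): continuation = e^(−0.09)·[0.5295·2.7950 + 0.4705·15.5000] = 8.0177; exercise value = 8.0000 ≤ continuation, so V_0 = 8.0177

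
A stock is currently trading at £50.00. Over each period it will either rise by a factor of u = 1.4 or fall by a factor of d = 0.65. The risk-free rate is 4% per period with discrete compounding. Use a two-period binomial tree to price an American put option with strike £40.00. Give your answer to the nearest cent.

£4.02

Risk-neutral probability p = (1 + 0.04 − 0.65)/(1.4 − 0.65) = 0.3900/0.7500 = 0.5200
Terminal stock prices: S_uu = 98, S_ud = 45.5, S_dd = 21.13
Terminal payoffs (K − S): max(-58, 0) = 0, max(-5.5, 0) = 0, max(18.87, 0) = 18.87
Node u (S = 70): continuation = 1/1.04·[0.5200·0.0000 + 0.4800·0.0000] = 0.0000; exercise value = 0.0000 ≤ continuation, so V_u = 0.0000
Node d (S = 32.5): continuation = 1/1.04·[0.5200·0.0000 + 0.4800·18.8750] = 8.7115; exercise value = 7.5000 ≤ continuation, so V_d = 8.7115
Node 0 (S = 50): continuation = 1/1.04·[0.5200·0.0000 + 0.4800·8.7115] = 4.0207; exercise value = 0.0000 ≤ continuation, so V_0 = 4.0207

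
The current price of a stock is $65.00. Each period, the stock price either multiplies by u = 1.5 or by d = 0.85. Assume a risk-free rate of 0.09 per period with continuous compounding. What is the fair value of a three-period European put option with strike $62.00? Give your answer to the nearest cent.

Risk-neutral probability p = (e^0.09 − 0.85)/(1.5 − 0.85) = 0.2442/0.6500 = 0.3757
Terminal stock prices: S_uuu = 219.4, S_uud = 124.3, S_udd = 70.44, S_ddd = 39.92
Terminal payoffs (K − S): max(-157.4, 0) = 0, max(-62.31, 0) = 0, max(-8.444, 0) = 0, max(22.08, 0) = 22.08
Node uu (S = 146.2): V_uu = e^(−0.09)·[0.3757·0.0000 + 0.6243·0.0000] = 0.0000
Node ud (S = 82.88): V_ud = e^(−0.09)·[0.3757·0.0000 + 0.6243·0.0000] = 0.0000
Node dd (S = 46.96): V_dd = e^(−0.09)·[0.3757·0.0000 + 0.6243·22.0819] = 12.6001
Node u (S = 97.5): V_u = e^(−0.09)·[0.3757·0.0000 + 0.6243·0.0000] = 0.0000
Node d (S = 55.25): V_d = e^(−0.09)·[0.3757·0.0000 + 0.6243·12.6001] = 7.1898
Node 0 (S = 65): V_0 = e^(−0.09)·[0.3757·0.0000 + 0.6243·7.1898] = 4.1026

$4.10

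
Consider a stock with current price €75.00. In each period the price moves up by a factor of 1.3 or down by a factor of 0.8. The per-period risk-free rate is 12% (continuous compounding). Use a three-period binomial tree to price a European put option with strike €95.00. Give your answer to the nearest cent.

€6.94

Risk-neutral probability p = (e^0.12 − 0.8)/(1.3 − 0.8) = 0.3275/0.5000 = 0.6550
Terminal stock prices: S_uuu = 164.8, S_uud = 101.4, S_udd = 62.4, S_ddd = 38.4
Terminal payoffs (K − S): max(-69.78, 0) = 0, max(-6.4, 0) = 0, max(32.6, 0) = 32.6, max(56.6, 0) = 56.6
Node uu (S = 126.8): V_uu = e^(−0.12)·[0.6550·0.0000 + 0.3450·0.0000] = 0.0000
Node ud (S = 78): V_ud = e^(−0.12)·[0.6550·0.0000 + 0.3450·32.6000] = 9.9754
Node dd (S = 48): V_dd = e^(−0.12)·[0.6550·32.6000 + 0.3450·56.6000] = 36.2574
Node u (S = 97.5): V_u = e^(−0.12)·[0.6550·0.0000 + 0.3450·9.9754] = 3.0524
Node d (S = 60): V_d = e^(−0.12)·[0.6550·9.9754 + 0.3450·36.2574] = 16.8895
Node 0 (S = 75): V_0 = e^(−0.12)·[0.6550·3.0524 + 0.3450·16.8895] = 6.9413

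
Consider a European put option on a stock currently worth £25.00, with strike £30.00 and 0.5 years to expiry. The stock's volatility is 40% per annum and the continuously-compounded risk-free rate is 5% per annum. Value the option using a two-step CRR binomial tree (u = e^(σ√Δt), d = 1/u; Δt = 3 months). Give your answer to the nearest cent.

£5.91

CRR parameters: u = e^(σ√Δt) = e^(0.4·√0.25) = 1.2214, d = 1/u = 0.8187
Per-period rate: rΔt = 0.05·0.25 = 0.0125, so R = e^0.0125 = 1.0126
Risk-neutral probability p = (e^0.0125 − 0.8187)/(1.2214 − 0.8187) = 0.1938/0.4027 = 0.4814
Terminal stock prices: S_uu = 37.3, S_ud = 25, S_dd = 16.76
Terminal payoffs (K − S): max(-7.296, 0) = 0, max(5, 0) = 5, max(13.24, 0) = 13.24
Node u (S = 30.54): V_u = e^(−0.0125)·[0.4814·0.0000 + 0.5186·5.0000] = 2.5608
Node d (S = 20.47): V_d = e^(−0.0125)·[0.4814·5.0000 + 0.5186·13.2420] = 9.1591
Node 0 (S = 25): V_0 = e^(−0.0125)·[0.4814·2.5608 + 0.5186·9.1591] = 5.9083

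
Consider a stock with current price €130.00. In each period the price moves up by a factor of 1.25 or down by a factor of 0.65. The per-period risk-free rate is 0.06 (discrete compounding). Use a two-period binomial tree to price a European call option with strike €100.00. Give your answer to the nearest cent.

€45.02

Risk-neutral probability p = (1 + 0.06 − 0.65)/(1.25 − 0.65) = 0.4100/0.6000 = 0.6833
Terminal stock prices: S_uu = 203.1, S_ud = 105.6, S_dd = 54.93
Terminal payoffs (S − K): max(103.1, 0) = 103.1, max(5.625, 0) = 5.625, max(-45.07, 0) = 0
Node u (S = 162.5): V_u = 1/1.06·[0.6833·103.1250 + 0.3167·5.6250] = 68.1604
Node d (S = 84.5): V_d = 1/1.06·[0.6833·5.6250 + 0.3167·0.0000] = 3.6262
Node 0 (S = 130): V_0 = 1/1.06·[0.6833·68.1604 + 0.3167·3.6262] = 45.0232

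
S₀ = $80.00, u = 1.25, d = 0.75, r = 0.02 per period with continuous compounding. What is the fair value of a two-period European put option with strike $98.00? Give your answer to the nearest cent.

$21.73

Risk-neutral probability p = (e^0.02 − 0.75)/(1.25 − 0.75) = 0.2702/0.5000 = 0.5404
Terminal stock prices: S_uu = 125, S_ud = 75, S_dd = 45
Terminal payoffs (K − S): max(-27, 0) = 0, max(23, 0) = 23, max(53, 0) = 53
Node u (S = 100): V_u = e^(−0.02)·[0.5404·0.0000 + 0.4596·23.0000] = 10.3614
Node d (S = 60): V_d = e^(−0.02)·[0.5404·23.0000 + 0.4596·53.0000] = 36.0595
Node 0 (S = 80): V_0 = e^(−0.02)·[0.5404·10.3614 + 0.4596·36.0595] = 21.7331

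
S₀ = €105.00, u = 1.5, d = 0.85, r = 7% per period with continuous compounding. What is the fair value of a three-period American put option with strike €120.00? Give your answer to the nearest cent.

€19.60

Risk-neutral probability p = (e^0.07 − 0.85)/(1.5 − 0.85) = 0.2225/0.6500 = 0.3423
Terminal stock prices: S_uuu = 354.4, S_uud = 200.8, S_udd = 113.8, S_ddd = 64.48
Terminal payoffs (K − S): max(-234.4, 0) = 0, max(-80.81, 0) = 0, max(6.206, 0) = 6.206, max(55.52, 0) = 55.52
Node uu (S = 236.2): continuation = e^(−0.07)·[0.3423·0.0000 + 0.6577·0.0000] = 0.0000; exercise value = 0.0000 ≤ continuation, so V_uu = 0.0000
Node ud (S = 133.9): continuation = e^(−0.07)·[0.3423·0.0000 + 0.6577·6.2063] = 3.8058; exercise value = 0.0000 ≤ continuation, so V_ud = 3.8058
Node dd (S = 75.86): continuation = e^(−0.07)·[0.3423·6.2063 + 0.6577·55.5169] = 36.0248; exercise value = 44.1375 > continuation, so V_dd = 44.1375 (exercise)
Node u (S = 157.5): continuation = e^(−0.07)·[0.3423·0.0000 + 0.6577·3.8058] = 2.3338; exercise value = 0.0000 ≤ continuation, so V_u = 2.3338
Node d (S = 89.25): continuation = e^(−0.07)·[0.3423·3.8058 + 0.6577·44.1375] = 28.2806; exercise value = 30.7500 > continuation, so V_d = 30.7500 (exercise)
Node 0 (S = 105): continuation = e^(−0.07)·[0.3423·2.3338 + 0.6577·30.7500] = 19.6013; exercise value = 15.0000 ≤ continuation, so V_0 = 19.6013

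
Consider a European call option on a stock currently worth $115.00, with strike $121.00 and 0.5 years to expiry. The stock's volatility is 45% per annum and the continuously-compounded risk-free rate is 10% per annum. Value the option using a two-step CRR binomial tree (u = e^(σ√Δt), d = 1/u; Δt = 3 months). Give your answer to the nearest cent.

CRR parameters: u = e^(σ√Δt) = e^(0.45·√0.25) = 1.2523, d = 1/u = 0.7985
Per-period rate: rΔt = 0.1·0.25 = 0.025, so R = e^0.025 = 1.0253
Risk-neutral probability p = (e^0.025 − 0.7985)/(1.2523 − 0.7985) = 0.2268/0.4538 = 0.4998
Terminal stock prices: S_uu = 180.4, S_ud = 115, S_dd = 73.33
Terminal payoffs (S − K): max(59.36, 0) = 59.36, max(-6, 0) = 0, max(-47.67, 0) = 0
Node u (S = 144): V_u = e^(−0.025)·[0.4998·59.3559 + 0.5002·0.0000] = 28.9319
Node d (S = 91.83): V_d = e^(−0.025)·[0.4998·0.0000 + 0.5002·0.0000] = 0.0000
Node 0 (S = 115): V_0 = e^(−0.025)·[0.4998·28.9319 + 0.5002·0.0000] = 14.1023

$14.10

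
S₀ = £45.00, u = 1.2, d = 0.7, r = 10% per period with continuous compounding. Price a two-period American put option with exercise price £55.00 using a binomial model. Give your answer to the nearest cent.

Risk-neutral probability p = (e^0.1 − 0.7)/(1.2 − 0.7) = 0.4052/0.5000 = 0.8103
Terminal stock prices: S_uu = 64.8, S_ud = 37.8, S_dd = 22.05
Terminal payoffs (K − S): max(-9.8, 0) = 0, max(17.2, 0) = 17.2, max(32.95, 0) = 32.95
Node u (S = 54): continuation = e^(−0.1)·[0.8103·0.0000 + 0.1897·17.2000] = 2.9517; exercise value = 1.0000 ≤ continuation, so V_u = 2.9517
Node d (S = 31.5): continuation = e^(−0.1)·[0.8103·17.2000 + 0.1897·32.9500] = 18.2661; exercise value = 23.5000 > continuation, so V_d = 23.5000 (exercise)
Node 0 (S = 45): continuation = e^(−0.1)·[0.8103·2.9517 + 0.1897·23.5000] = 6.1971; exercise value = 10.0000 > continuation, so V_0 = 10.0000 (exercise)

£10.00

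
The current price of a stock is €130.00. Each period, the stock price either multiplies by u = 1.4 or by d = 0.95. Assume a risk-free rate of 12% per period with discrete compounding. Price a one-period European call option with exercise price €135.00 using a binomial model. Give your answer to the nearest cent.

Risk-neutral probability p = (1 + 0.12 − 0.95)/(1.4 − 0.95) = 0.1700/0.4500 = 0.3778
Terminal stock prices: S_u = 182, S_d = 123.5
Terminal payoffs (S − K): max(47, 0) = 47, max(-11.5, 0) = 0
Node 0 (S = 130): V_0 = 1/1.12·[0.3778·47.0000 + 0.6222·0.0000] = 15.8532

€15.85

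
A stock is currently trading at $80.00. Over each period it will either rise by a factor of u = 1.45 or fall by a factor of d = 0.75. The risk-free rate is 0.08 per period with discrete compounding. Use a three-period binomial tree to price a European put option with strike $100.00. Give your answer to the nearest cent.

Risk-neutral probability p = (1 + 0.08 − 0.75)/(1.45 − 0.75) = 0.3300/0.7000 = 0.4714
Terminal stock prices: S_uuu = 243.9, S_uud = 126.1, S_udd = 65.25, S_ddd = 33.75
Terminal payoffs (K − S): max(-143.9, 0) = 0, max(-26.15, 0) = 0, max(34.75, 0) = 34.75, max(66.25, 0) = 66.25
Node uu (S = 168.2): V_uu = 1/1.08·[0.4714·0.0000 + 0.5286·0.0000] = 0.0000
Node ud (S = 87): V_ud = 1/1.08·[0.4714·0.0000 + 0.5286·34.7500] = 17.0073
Node dd (S = 45): V_dd = 1/1.08·[0.4714·34.7500 + 0.5286·66.2500] = 47.5926
Node u (S = 116): V_u = 1/1.08·[0.4714·0.0000 + 0.5286·17.0073] = 8.3237
Node d (S = 60): V_d = 1/1.08·[0.4714·17.0073 + 0.5286·47.5926] = 30.7165
Node 0 (S = 80): V_0 = 1/1.08·[0.4714·8.3237 + 0.5286·30.7165] = 18.6665

$18.67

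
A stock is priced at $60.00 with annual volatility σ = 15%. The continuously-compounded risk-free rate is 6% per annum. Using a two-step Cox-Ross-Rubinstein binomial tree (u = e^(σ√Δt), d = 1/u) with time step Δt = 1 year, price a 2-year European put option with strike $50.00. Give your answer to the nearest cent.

$0.54

CRR parameters: u = e^(σ√Δt) = e^(0.15·√1) = 1.1618, d = 1/u = 0.8607
Per-period rate: rΔt = 0.06·1 = 0.06, so R = e^0.06 = 1.0618
Risk-neutral probability p = (e^0.06 − 0.8607)/(1.1618 − 0.8607) = 0.2011/0.3011 = 0.6679
Terminal stock prices: S_uu = 80.99, S_ud = 60, S_dd = 44.45
Terminal payoffs (K − S): max(-30.99, 0) = 0, max(-10, 0) = 0, max(5.551, 0) = 5.551
Node u (S = 69.71): V_u = e^(−0.06)·[0.6679·0.0000 + 0.3321·0.0000] = 0.0000
Node d (S = 51.64): V_d = e^(−0.06)·[0.6679·0.0000 + 0.3321·5.5509] = 1.7360
Node 0 (S = 60): V_0 = e^(−0.06)·[0.6679·0.0000 + 0.3321·1.7360] = 0.5429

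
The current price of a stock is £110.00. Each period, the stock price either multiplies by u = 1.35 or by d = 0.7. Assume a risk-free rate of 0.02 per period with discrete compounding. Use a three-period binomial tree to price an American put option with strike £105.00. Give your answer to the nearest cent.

Risk-neutral probability p = (1 + 0.02 − 0.7)/(1.35 − 0.7) = 0.3200/0.6500 = 0.4923
Terminal stock prices: S_uuu = 270.6, S_uud = 140.3, S_udd = 72.76, S_ddd = 37.73
Terminal payoffs (K − S): max(-165.6, 0) = 0, max(-35.33, 0) = 0, max(32.24, 0) = 32.24, max(67.27, 0) = 67.27
Node uu (S = 200.5): continuation = 1/1.02·[0.4923·0.0000 + 0.5077·0.0000] = 0.0000; exercise value = 0.0000 ≤ continuation, so V_uu = 0.0000
Node ud (S = 103.9): continuation = 1/1.02·[0.4923·0.0000 + 0.5077·32.2350] = 16.0446; exercise value = 1.0500 ≤ continuation, so V_ud = 16.0446
Node dd (S = 53.9): continuation = 1/1.02·[0.4923·32.2350 + 0.5077·67.2700] = 49.0412; exercise value = 51.1000 > continuation, so V_dd = 51.1000 (exercise)
Node u (S = 148.5): continuation = 1/1.02·[0.4923·0.0000 + 0.5077·16.0446] = 7.9860; exercise value = 0.0000 ≤ continuation, so V_u = 7.9860
Node d (S = 77): continuation = 1/1.02·[0.4923·16.0446 + 0.5077·51.1000] = 33.1784; exercise value = 28.0000 ≤ continuation, so V_d = 33.1784
Node 0 (S = 110): continuation = 1/1.02·[0.4923·7.9860 + 0.5077·33.1784] = 20.3686; exercise value = 0.0000 ≤ continuation, so V_0 = 20.3686

£20.37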